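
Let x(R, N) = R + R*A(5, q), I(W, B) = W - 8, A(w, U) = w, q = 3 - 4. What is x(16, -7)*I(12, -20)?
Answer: 384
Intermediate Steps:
q = -1
I(W, B) = -8 + W
x(R, N) = 6*R (x(R, N) = R + R*5 = R + 5*R = 6*R)
x(16, -7)*I(12, -20) = (6*16)*(-8 + 12) = 96*4 = 384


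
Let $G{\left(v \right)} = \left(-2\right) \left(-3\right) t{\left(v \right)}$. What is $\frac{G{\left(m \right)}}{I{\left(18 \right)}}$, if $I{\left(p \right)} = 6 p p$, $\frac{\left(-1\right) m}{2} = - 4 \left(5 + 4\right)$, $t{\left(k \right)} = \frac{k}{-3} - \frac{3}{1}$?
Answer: $- \frac{1}{12} \approx -0.083333$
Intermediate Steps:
$t{\left(k \right)} = -3 - \frac{k}{3}$ ($t{\left(k \right)} = k \left(- \frac{1}{3}\right) - 3 = - \frac{k}{3} - 3 = -3 - \frac{k}{3}$)
$m = 72$ ($m = - 2 \left(- 4 \left(5 + 4\right)\right) = - 2 \left(\left(-4\right) 9\right) = \left(-2\right) \left(-36\right) = 72$)
$G{\left(v \right)} = -18 - 2 v$ ($G{\left(v \right)} = \left(-2\right) \left(-3\right) \left(-3 - \frac{v}{3}\right) = 6 \left(-3 - \frac{v}{3}\right) = -18 - 2 v$)
$I{\left(p \right)} = 6 p^{2}$
$\frac{G{\left(m \right)}}{I{\left(18 \right)}} = \frac{-18 - 144}{6 \cdot 18^{2}} = \frac{-18 - 144}{6 \cdot 324} = - \frac{162}{1944} = \left(-162\right) \frac{1}{1944} = - \frac{1}{12}$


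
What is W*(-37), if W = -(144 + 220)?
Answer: 13468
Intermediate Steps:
W = -364 (W = -1*364 = -364)
W*(-37) = -364*(-37) = 13468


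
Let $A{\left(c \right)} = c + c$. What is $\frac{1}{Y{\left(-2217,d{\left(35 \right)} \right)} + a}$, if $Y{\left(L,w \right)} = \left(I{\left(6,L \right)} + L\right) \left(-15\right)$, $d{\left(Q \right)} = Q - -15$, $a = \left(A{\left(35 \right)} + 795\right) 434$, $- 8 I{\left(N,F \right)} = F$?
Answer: $\frac{8}{3236065} \approx 2.4721 \cdot 10^{-6}$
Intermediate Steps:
$A{\left(c \right)} = 2 c$
$I{\left(N,F \right)} = - \frac{F}{8}$
$a = 375410$ ($a = \left(2 \cdot 35 + 795\right) 434 = \left(70 + 795\right) 434 = 865 \cdot 434 = 375410$)
$d{\left(Q \right)} = 15 + Q$ ($d{\left(Q \right)} = Q + 15 = 15 + Q$)
$Y{\left(L,w \right)} = - \frac{105 L}{8}$ ($Y{\left(L,w \right)} = \left(- \frac{L}{8} + L\right) \left(-15\right) = \frac{7 L}{8} \left(-15\right) = - \frac{105 L}{8}$)
$\frac{1}{Y{\left(-2217,d{\left(35 \right)} \right)} + a} = \frac{1}{\left(- \frac{105}{8}\right) \left(-2217\right) + 375410} = \frac{1}{\frac{232785}{8} + 375410} = \frac{1}{\frac{3236065}{8}} = \frac{8}{3236065}$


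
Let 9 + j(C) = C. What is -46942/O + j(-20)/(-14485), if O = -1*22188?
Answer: 340299161/160696590 ≈ 2.1176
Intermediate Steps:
O = -22188
j(C) = -9 + C
-46942/O + j(-20)/(-14485) = -46942/(-22188) + (-9 - 20)/(-14485) = -46942*(-1/22188) - 29*(-1/14485) = 23471/11094 + 29/14485 = 340299161/160696590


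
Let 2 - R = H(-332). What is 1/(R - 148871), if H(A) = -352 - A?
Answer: -1/148849 ≈ -6.7182e-6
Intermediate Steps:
R = 22 (R = 2 - (-352 - 1*(-332)) = 2 - (-352 + 332) = 2 - 1*(-20) = 2 + 20 = 22)
1/(R - 148871) = 1/(22 - 148871) = 1/(-148849) = -1/148849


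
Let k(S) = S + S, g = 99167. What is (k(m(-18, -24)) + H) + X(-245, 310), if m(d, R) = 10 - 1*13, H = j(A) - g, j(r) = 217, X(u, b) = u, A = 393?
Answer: -99201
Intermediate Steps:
H = -98950 (H = 217 - 1*99167 = 217 - 99167 = -98950)
m(d, R) = -3 (m(d, R) = 10 - 13 = -3)
k(S) = 2*S
(k(m(-18, -24)) + H) + X(-245, 310) = (2*(-3) - 98950) - 245 = (-6 - 98950) - 245 = -98956 - 245 = -99201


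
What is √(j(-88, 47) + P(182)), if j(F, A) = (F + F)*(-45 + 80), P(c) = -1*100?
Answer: 2*I*√1565 ≈ 79.12*I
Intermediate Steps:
P(c) = -100
j(F, A) = 70*F (j(F, A) = (2*F)*35 = 70*F)
√(j(-88, 47) + P(182)) = √(70*(-88) - 100) = √(-6160 - 100) = √(-6260) = 2*I*√1565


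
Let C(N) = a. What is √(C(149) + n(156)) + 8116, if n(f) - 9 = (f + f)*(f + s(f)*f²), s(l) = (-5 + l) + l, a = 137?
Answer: 8116 + √2331048242 ≈ 56397.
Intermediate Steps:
C(N) = 137
s(l) = -5 + 2*l
n(f) = 9 + 2*f*(f + f²*(-5 + 2*f)) (n(f) = 9 + (f + f)*(f + (-5 + 2*f)*f²) = 9 + (2*f)*(f + f²*(-5 + 2*f)) = 9 + 2*f*(f + f²*(-5 + 2*f)))
√(C(149) + n(156)) + 8116 = √(137 + (9 + 2*156² + 156³*(-10 + 4*156))) + 8116 = √(137 + (9 + 2*24336 + 3796416*(-10 + 624))) + 8116 = √(137 + (9 + 48672 + 3796416*614)) + 8116 = √(137 + (9 + 48672 + 2330999424)) + 8116 = √(137 + 2331048105) + 8116 = √2331048242 + 8116 = 8116 + √2331048242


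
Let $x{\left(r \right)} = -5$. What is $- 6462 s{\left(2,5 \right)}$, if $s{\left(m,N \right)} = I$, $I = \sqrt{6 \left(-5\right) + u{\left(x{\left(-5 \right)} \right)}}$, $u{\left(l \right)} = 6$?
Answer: $- 12924 i \sqrt{6} \approx - 31657.0 i$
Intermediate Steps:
$I = 2 i \sqrt{6}$ ($I = \sqrt{6 \left(-5\right) + 6} = \sqrt{-30 + 6} = \sqrt{-24} = 2 i \sqrt{6} \approx 4.899 i$)
$s{\left(m,N \right)} = 2 i \sqrt{6}$
$- 6462 s{\left(2,5 \right)} = - 6462 \cdot 2 i \sqrt{6} = - 12924 i \sqrt{6}$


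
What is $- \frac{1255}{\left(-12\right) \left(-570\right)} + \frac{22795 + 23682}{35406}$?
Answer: $\frac{337615}{298984} \approx 1.1292$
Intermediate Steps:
$- \frac{1255}{\left(-12\right) \left(-570\right)} + \frac{22795 + 23682}{35406} = - \frac{1255}{6840} + 46477 \cdot \frac{1}{35406} = \left(-1255\right) \frac{1}{6840} + \frac{46477}{35406} = - \frac{251}{1368} + \frac{46477}{35406} = \frac{337615}{298984}$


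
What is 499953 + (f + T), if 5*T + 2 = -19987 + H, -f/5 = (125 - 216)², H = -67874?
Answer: 2204877/5 ≈ 4.4098e+5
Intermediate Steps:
f = -41405 (f = -5*(125 - 216)² = -5*(-91)² = -5*8281 = -41405)
T = -87863/5 (T = -⅖ + (-19987 - 67874)/5 = -⅖ + (⅕)*(-87861) = -⅖ - 87861/5 = -87863/5 ≈ -17573.)
499953 + (f + T) = 499953 + (-41405 - 87863/5) = 499953 - 294888/5 = 2204877/5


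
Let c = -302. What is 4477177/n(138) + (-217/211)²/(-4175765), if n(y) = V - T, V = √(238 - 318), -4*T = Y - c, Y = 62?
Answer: 75743717558647275326/1554387101836965 - 17908708*I*√5/8361 ≈ 48729.0 - 4789.5*I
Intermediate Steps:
T = -91 (T = -(62 - 1*(-302))/4 = -(62 + 302)/4 = -¼*364 = -91)
V = 4*I*√5 (V = √(-80) = 4*I*√5 ≈ 8.9443*I)
n(y) = 91 + 4*I*√5 (n(y) = 4*I*√5 - 1*(-91) = 4*I*√5 + 91 = 91 + 4*I*√5)
4477177/n(138) + (-217/211)²/(-4175765) = 4477177/(91 + 4*I*√5) + (-217/211)²/(-4175765) = 4477177/(91 + 4*I*√5) + (-217*1/211)²*(-1/4175765) = 4477177/(91 + 4*I*√5) + (-217/211)²*(-1/4175765) = 4477177/(91 + 4*I*√5) + (47089/44521)*(-1/4175765) = 4477177/(91 + 4*I*√5) - 47089/185909233565 = -47089/185909233565 + 4477177/(91 + 4*I*√5)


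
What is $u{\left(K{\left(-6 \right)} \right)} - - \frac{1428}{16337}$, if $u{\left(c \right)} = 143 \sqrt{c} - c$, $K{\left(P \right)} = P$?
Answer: $\frac{5850}{961} + 143 i \sqrt{6} \approx 6.0874 + 350.28 i$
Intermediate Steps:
$u{\left(c \right)} = - c + 143 \sqrt{c}$
$u{\left(K{\left(-6 \right)} \right)} - - \frac{1428}{16337} = \left(\left(-1\right) \left(-6\right) + 143 \sqrt{-6}\right) - - \frac{1428}{16337} = \left(6 + 143 i \sqrt{6}\right) - \left(-1428\right) \frac{1}{16337} = \left(6 + 143 i \sqrt{6}\right) - - \frac{84}{961} = \left(6 + 143 i \sqrt{6}\right) + \frac{84}{961} = \frac{5850}{961} + 143 i \sqrt{6}$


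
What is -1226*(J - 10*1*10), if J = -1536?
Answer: 2005736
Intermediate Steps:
-1226*(J - 10*1*10) = -1226*(-1536 - 10*1*10) = -1226*(-1536 - 10*10) = -1226*(-1536 - 100) = -1226*(-1636) = 2005736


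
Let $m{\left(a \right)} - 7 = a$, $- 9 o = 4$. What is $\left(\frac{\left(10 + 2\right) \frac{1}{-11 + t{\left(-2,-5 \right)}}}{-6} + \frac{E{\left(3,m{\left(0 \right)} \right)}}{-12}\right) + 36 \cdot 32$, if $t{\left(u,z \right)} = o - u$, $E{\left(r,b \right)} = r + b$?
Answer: $\frac{587203}{510} \approx 1151.4$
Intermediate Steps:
$o = - \frac{4}{9}$ ($o = \left(- \frac{1}{9}\right) 4 = - \frac{4}{9} \approx -0.44444$)
$m{\left(a \right)} = 7 + a$
$E{\left(r,b \right)} = b + r$
$t{\left(u,z \right)} = - \frac{4}{9} - u$
$\left(\frac{\left(10 + 2\right) \frac{1}{-11 + t{\left(-2,-5 \right)}}}{-6} + \frac{E{\left(3,m{\left(0 \right)} \right)}}{-12}\right) + 36 \cdot 32 = \left(\frac{\left(10 + 2\right) \frac{1}{-11 - - \frac{14}{9}}}{-6} + \frac{\left(7 + 0\right) + 3}{-12}\right) + 36 \cdot 32 = \left(\frac{12}{-11 + \left(- \frac{4}{9} + 2\right)} \left(- \frac{1}{6}\right) + \left(7 + 3\right) \left(- \frac{1}{12}\right)\right) + 1152 = \left(\frac{12}{-11 + \frac{14}{9}} \left(- \frac{1}{6}\right) + 10 \left(- \frac{1}{12}\right)\right) + 1152 = \left(\frac{12}{- \frac{85}{9}} \left(- \frac{1}{6}\right) - \frac{5}{6}\right) + 1152 = \left(12 \left(- \frac{9}{85}\right) \left(- \frac{1}{6}\right) - \frac{5}{6}\right) + 1152 = \left(\left(- \frac{108}{85}\right) \left(- \frac{1}{6}\right) - \frac{5}{6}\right) + 1152 = \left(\frac{18}{85} - \frac{5}{6}\right) + 1152 = - \frac{317}{510} + 1152 = \frac{587203}{510}$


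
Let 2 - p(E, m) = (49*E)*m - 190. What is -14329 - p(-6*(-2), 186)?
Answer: 94847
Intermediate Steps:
p(E, m) = 192 - 49*E*m (p(E, m) = 2 - ((49*E)*m - 190) = 2 - (49*E*m - 190) = 2 - (-190 + 49*E*m) = 2 + (190 - 49*E*m) = 192 - 49*E*m)
-14329 - p(-6*(-2), 186) = -14329 - (192 - 49*(-6*(-2))*186) = -14329 - (192 - 49*12*186) = -14329 - (192 - 109368) = -14329 - 1*(-109176) = -14329 + 109176 = 94847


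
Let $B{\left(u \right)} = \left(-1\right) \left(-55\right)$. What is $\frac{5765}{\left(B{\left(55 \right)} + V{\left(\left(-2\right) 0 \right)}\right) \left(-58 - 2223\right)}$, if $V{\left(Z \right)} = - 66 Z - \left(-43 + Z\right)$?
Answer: $- \frac{5765}{223538} \approx -0.02579$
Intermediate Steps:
$B{\left(u \right)} = 55$
$V{\left(Z \right)} = 43 - 67 Z$
$\frac{5765}{\left(B{\left(55 \right)} + V{\left(\left(-2\right) 0 \right)}\right) \left(-58 - 2223\right)} = \frac{5765}{\left(55 + \left(43 - 67 \left(\left(-2\right) 0\right)\right)\right) \left(-58 - 2223\right)} = \frac{5765}{\left(55 + \left(43 - 0\right)\right) \left(-2281\right)} = \frac{5765}{\left(55 + \left(43 + 0\right)\right) \left(-2281\right)} = \frac{5765}{\left(55 + 43\right) \left(-2281\right)} = \frac{5765}{98 \left(-2281\right)} = \frac{5765}{-223538} = 5765 \left(- \frac{1}{223538}\right) = - \frac{5765}{223538}$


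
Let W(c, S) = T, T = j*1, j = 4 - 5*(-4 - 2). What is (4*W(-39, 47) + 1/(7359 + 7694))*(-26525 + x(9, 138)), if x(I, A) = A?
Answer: -54019703883/15053 ≈ -3.5886e+6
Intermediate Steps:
j = 34 (j = 4 - 5*(-6) = 4 + 30 = 34)
T = 34 (T = 34*1 = 34)
W(c, S) = 34
(4*W(-39, 47) + 1/(7359 + 7694))*(-26525 + x(9, 138)) = (4*34 + 1/(7359 + 7694))*(-26525 + 138) = (136 + 1/15053)*(-26387) = (2047209/15053)*(-26387) = -54019703883/15053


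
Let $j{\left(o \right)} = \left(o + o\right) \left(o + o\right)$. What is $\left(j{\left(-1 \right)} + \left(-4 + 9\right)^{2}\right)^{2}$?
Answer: $841$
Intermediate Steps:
$j{\left(o \right)} = 4 o^{2}$ ($j{\left(o \right)} = 2 o 2 o = 4 o^{2}$)
$\left(j{\left(-1 \right)} + \left(-4 + 9\right)^{2}\right)^{2} = \left(4 \left(-1\right)^{2} + \left(-4 + 9\right)^{2}\right)^{2} = \left(4 \cdot 1 + 5^{2}\right)^{2} = \left(4 + 25\right)^{2} = 29^{2} = 841$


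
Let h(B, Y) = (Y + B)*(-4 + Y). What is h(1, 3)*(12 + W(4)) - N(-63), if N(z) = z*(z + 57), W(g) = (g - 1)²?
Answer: -462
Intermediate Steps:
W(g) = (-1 + g)²
h(B, Y) = (-4 + Y)*(B + Y) (h(B, Y) = (B + Y)*(-4 + Y) = (-4 + Y)*(B + Y))
N(z) = z*(57 + z)
h(1, 3)*(12 + W(4)) - N(-63) = (3² - 4*1 - 4*3 + 1*3)*(12 + (-1 + 4)²) - (-63)*(57 - 63) = (9 - 4 - 12 + 3)*(12 + 3²) - (-63)*(-6) = -4*(12 + 9) - 1*378 = -4*21 - 378 = -84 - 378 = -462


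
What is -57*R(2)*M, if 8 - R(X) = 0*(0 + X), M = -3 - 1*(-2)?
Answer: 456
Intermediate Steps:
M = -1 (M = -3 + 2 = -1)
R(X) = 8 (R(X) = 8 - 0*(0 + X) = 8 - 0*X = 8 - 1*0 = 8 + 0 = 8)
-57*R(2)*M = -456*(-1) = -57*(-8) = 456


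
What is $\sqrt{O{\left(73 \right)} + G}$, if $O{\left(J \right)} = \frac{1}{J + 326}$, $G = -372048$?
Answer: $\frac{i \sqrt{59230413249}}{399} \approx 609.96 i$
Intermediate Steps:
$O{\left(J \right)} = \frac{1}{326 + J}$
$\sqrt{O{\left(73 \right)} + G} = \sqrt{\frac{1}{326 + 73} - 372048} = \sqrt{\frac{1}{399} - 372048} = \sqrt{- \frac{148447151}{399}} = \frac{i \sqrt{59230413249}}{399}$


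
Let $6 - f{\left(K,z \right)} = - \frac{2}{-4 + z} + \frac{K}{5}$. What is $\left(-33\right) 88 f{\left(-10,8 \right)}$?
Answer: $-24684$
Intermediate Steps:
$f{\left(K,z \right)} = 6 + \frac{2}{-4 + z} - \frac{K}{5}$ ($f{\left(K,z \right)} = 6 - \left(- \frac{2}{-4 + z} + \frac{K}{5}\right) = 6 + \frac{2}{-4 + z} - \frac{K}{5}$)
$\left(-33\right) 88 f{\left(-10,8 \right)} = \left(-33\right) 88 \frac{-110 + 4 \left(-10\right) + 30 \cdot 8 - \left(-10\right) 8}{5 \left(-4 + 8\right)} = - 2904 \frac{-110 - 40 + 240 + 80}{5 \cdot 4} = - 2904 \cdot \frac{1}{5} \cdot \frac{1}{4} \cdot 170 = \left(-2904\right) \frac{17}{2} = -24684$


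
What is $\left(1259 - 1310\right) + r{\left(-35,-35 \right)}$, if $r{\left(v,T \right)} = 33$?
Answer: $-18$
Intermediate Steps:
$\left(1259 - 1310\right) + r{\left(-35,-35 \right)} = \left(1259 - 1310\right) + 33 = -51 + 33 = -18$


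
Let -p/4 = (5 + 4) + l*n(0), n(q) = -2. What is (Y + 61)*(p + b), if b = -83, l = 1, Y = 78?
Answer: -15429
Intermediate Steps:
p = -28 (p = -4*((5 + 4) + 1*(-2)) = -4*(9 - 2) = -4*7 = -28)
(Y + 61)*(p + b) = (78 + 61)*(-28 - 83) = 139*(-111) = -15429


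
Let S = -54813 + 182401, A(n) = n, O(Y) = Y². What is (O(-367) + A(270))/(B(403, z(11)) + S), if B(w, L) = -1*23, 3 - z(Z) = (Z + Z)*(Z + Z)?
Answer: 134959/127565 ≈ 1.0580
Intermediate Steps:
z(Z) = 3 - 4*Z² (z(Z) = 3 - (Z + Z)*(Z + Z) = 3 - 2*Z*2*Z = 3 - 4*Z²)
B(w, L) = -23
S = 127588
(O(-367) + A(270))/(B(403, z(11)) + S) = ((-367)² + 270)/(-23 + 127588) = (134689 + 270)/127565 = 134959*(1/127565) = 134959/127565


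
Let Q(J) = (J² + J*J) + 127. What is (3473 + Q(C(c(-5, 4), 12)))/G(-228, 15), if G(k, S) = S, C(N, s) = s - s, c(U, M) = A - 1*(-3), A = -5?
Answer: 240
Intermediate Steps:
c(U, M) = -2 (c(U, M) = -5 - 1*(-3) = -5 + 3 = -2)
C(N, s) = 0
Q(J) = 127 + 2*J² (Q(J) = (J² + J²) + 127 = 2*J² + 127 = 127 + 2*J²)
(3473 + Q(C(c(-5, 4), 12)))/G(-228, 15) = (3473 + (127 + 2*0²))/15 = (3473 + (127 + 2*0))*(1/15) = (3473 + (127 + 0))*(1/15) = (3473 + 127)*(1/15) = 3600*(1/15) = 240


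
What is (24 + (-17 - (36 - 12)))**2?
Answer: 289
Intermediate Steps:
(24 + (-17 - (36 - 12)))**2 = (24 + (-17 - 1*24))**2 = (24 + (-17 - 24))**2 = (24 - 41)**2 = (-17)**2 = 289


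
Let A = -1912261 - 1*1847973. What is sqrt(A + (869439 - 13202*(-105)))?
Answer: I*sqrt(1504585) ≈ 1226.6*I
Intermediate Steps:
A = -3760234 (A = -1912261 - 1847973 = -3760234)
sqrt(A + (869439 - 13202*(-105))) = sqrt(-3760234 + (869439 - 13202*(-105))) = sqrt(-3760234 + (869439 - 1*(-1386210))) = sqrt(-3760234 + (869439 + 1386210)) = sqrt(-3760234 + 2255649) = sqrt(-1504585) = I*sqrt(1504585)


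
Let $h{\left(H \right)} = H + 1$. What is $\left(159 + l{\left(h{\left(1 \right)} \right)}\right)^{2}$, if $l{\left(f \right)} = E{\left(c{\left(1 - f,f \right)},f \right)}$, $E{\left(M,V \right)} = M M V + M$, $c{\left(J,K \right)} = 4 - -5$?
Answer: $108900$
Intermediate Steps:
$h{\left(H \right)} = 1 + H$
$c{\left(J,K \right)} = 9$ ($c{\left(J,K \right)} = 4 + 5 = 9$)
$E{\left(M,V \right)} = M + V M^{2}$ ($E{\left(M,V \right)} = M^{2} V + M = V M^{2} + M = M + V M^{2}$)
$l{\left(f \right)} = 9 + 81 f$ ($l{\left(f \right)} = 9 \left(1 + 9 f\right) = 9 + 81 f$)
$\left(159 + l{\left(h{\left(1 \right)} \right)}\right)^{2} = \left(159 + \left(9 + 81 \left(1 + 1\right)\right)\right)^{2} = \left(159 + \left(9 + 81 \cdot 2\right)\right)^{2} = \left(159 + \left(9 + 162\right)\right)^{2} = \left(159 + 171\right)^{2} = 330^{2} = 108900$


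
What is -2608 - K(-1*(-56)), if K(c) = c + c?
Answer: -2720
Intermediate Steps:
K(c) = 2*c
-2608 - K(-1*(-56)) = -2608 - 2*(-1*(-56)) = -2608 - 2*56 = -2608 - 1*112 = -2608 - 112 = -2720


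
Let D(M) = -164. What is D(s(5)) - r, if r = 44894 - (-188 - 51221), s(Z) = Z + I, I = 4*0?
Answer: -96467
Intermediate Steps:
I = 0
s(Z) = Z (s(Z) = Z + 0 = Z)
r = 96303 (r = 44894 - 1*(-51409) = 44894 + 51409 = 96303)
D(s(5)) - r = -164 - 1*96303 = -164 - 96303 = -96467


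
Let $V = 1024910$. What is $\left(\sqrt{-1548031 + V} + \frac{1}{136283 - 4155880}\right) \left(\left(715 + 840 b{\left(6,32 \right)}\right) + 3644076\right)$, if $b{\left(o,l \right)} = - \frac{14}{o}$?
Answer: $- \frac{84717}{93479} + 3642831 i \sqrt{523121} \approx -0.90627 + 2.6348 \cdot 10^{9} i$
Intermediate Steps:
$\left(\sqrt{-1548031 + V} + \frac{1}{136283 - 4155880}\right) \left(\left(715 + 840 b{\left(6,32 \right)}\right) + 3644076\right) = \left(\sqrt{-1548031 + 1024910} + \frac{1}{136283 - 4155880}\right) \left(\left(715 + 840 \left(- \frac{14}{6}\right)\right) + 3644076\right) = \left(\sqrt{-523121} + \frac{1}{-4019597}\right) \left(\left(715 + 840 \left(\left(-14\right) \frac{1}{6}\right)\right) + 3644076\right) = \left(i \sqrt{523121} - \frac{1}{4019597}\right) \left(\left(715 + 840 \left(- \frac{7}{3}\right)\right) + 3644076\right) = \left(- \frac{1}{4019597} + i \sqrt{523121}\right) \left(\left(715 - 1960\right) + 3644076\right) = \left(- \frac{1}{4019597} + i \sqrt{523121}\right) \left(-1245 + 3644076\right) = \left(- \frac{1}{4019597} + i \sqrt{523121}\right) 3642831 = - \frac{84717}{93479} + 3642831 i \sqrt{523121}$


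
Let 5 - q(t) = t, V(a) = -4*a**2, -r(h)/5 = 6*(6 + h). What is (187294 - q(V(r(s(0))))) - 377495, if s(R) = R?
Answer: -319806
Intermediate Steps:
r(h) = -180 - 30*h (r(h) = -30*(6 + h) = -5*(36 + 6*h) = -180 - 30*h)
q(t) = 5 - t
(187294 - q(V(r(s(0))))) - 377495 = (187294 - (5 - (-4)*(-180 - 30*0)**2)) - 377495 = (187294 - (5 - (-4)*(-180 + 0)**2)) - 377495 = (187294 - (5 - (-4)*(-180)**2)) - 377495 = (187294 - (5 - (-4)*32400)) - 377495 = (187294 - (5 - 1*(-129600))) - 377495 = (187294 - (5 + 129600)) - 377495 = (187294 - 1*129605) - 377495 = (187294 - 129605) - 377495 = 57689 - 377495 = -319806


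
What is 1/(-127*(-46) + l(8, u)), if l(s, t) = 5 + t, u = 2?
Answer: 1/5849 ≈ 0.00017097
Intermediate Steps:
1/(-127*(-46) + l(8, u)) = 1/(-127*(-46) + (5 + 2)) = 1/(5842 + 7) = 1/5849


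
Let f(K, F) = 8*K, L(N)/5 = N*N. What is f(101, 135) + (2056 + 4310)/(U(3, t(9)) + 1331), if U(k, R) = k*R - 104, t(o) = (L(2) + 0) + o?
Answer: 178013/219 ≈ 812.84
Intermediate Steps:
L(N) = 5*N² (L(N) = 5*(N*N) = 5*N²)
t(o) = 20 + o (t(o) = (5*2² + 0) + o = (5*4 + 0) + o = (20 + 0) + o = 20 + o)
U(k, R) = -104 + R*k (U(k, R) = R*k - 104 = -104 + R*k)
f(101, 135) + (2056 + 4310)/(U(3, t(9)) + 1331) = 8*101 + (2056 + 4310)/((-104 + (20 + 9)*3) + 1331) = 808 + 6366/((-104 + 29*3) + 1331) = 808 + 6366/((-104 + 87) + 1331) = 808 + 6366/(-17 + 1331) = 808 + 6366/1314 = 808 + 6366*(1/1314) = 808 + 1061/219 = 178013/219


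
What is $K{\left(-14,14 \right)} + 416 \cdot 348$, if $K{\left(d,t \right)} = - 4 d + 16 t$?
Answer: $145048$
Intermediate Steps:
$K{\left(-14,14 \right)} + 416 \cdot 348 = \left(\left(-4\right) \left(-14\right) + 16 \cdot 14\right) + 416 \cdot 348 = \left(56 + 224\right) + 144768 = 280 + 144768 = 145048$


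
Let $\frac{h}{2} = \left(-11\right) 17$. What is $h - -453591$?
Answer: $453217$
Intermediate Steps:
$h = -374$ ($h = 2 \left(\left(-11\right) 17\right) = 2 \left(-187\right) = -374$)
$h - -453591 = -374 - -453591 = -374 + 453591 = 453217$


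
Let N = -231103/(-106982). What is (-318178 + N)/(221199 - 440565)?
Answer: 34039087693/23468213412 ≈ 1.4504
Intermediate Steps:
N = 231103/106982 (N = -231103*(-1/106982) = 231103/106982 ≈ 2.1602)
(-318178 + N)/(221199 - 440565) = (-318178 + 231103/106982)/(221199 - 440565) = -34039087693/106982/(-219366) = -34039087693/106982*(-1/219366) = 34039087693/23468213412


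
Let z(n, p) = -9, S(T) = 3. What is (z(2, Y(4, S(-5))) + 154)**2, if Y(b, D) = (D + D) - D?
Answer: 21025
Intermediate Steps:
Y(b, D) = D (Y(b, D) = 2*D - D = D)
(z(2, Y(4, S(-5))) + 154)**2 = (-9 + 154)**2 = 145**2 = 21025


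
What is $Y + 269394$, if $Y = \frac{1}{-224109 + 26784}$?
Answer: $\frac{53158171049}{197325} \approx 2.6939 \cdot 10^{5}$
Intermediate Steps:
$Y = - \frac{1}{197325}$ ($Y = \frac{1}{-197325} = - \frac{1}{197325} \approx -5.0678 \cdot 10^{-6}$)
$Y + 269394 = - \frac{1}{197325} + 269394 = \frac{53158171049}{197325}$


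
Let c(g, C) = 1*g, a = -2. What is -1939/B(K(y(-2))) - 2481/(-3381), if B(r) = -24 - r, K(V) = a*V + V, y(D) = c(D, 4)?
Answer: 2206755/29302 ≈ 75.311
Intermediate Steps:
c(g, C) = g
y(D) = D
K(V) = -V (K(V) = -2*V + V = -V)
-1939/B(K(y(-2))) - 2481/(-3381) = -1939/(-24 - (-1)*(-2)) - 2481/(-3381) = -1939/(-24 - 1*2) - 2481*(-1/3381) = -1939/(-24 - 2) + 827/1127 = -1939/(-26) + 827/1127 = -1939*(-1/26) + 827/1127 = 1939/26 + 827/1127 = 2206755/29302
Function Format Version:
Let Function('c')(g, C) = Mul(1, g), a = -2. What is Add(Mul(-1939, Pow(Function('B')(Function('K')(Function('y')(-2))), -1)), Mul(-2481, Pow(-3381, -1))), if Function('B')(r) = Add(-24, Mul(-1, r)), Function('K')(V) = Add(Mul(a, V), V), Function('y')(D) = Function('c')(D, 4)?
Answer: Rational(2206755, 29302) ≈ 75.311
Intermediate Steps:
Function('c')(g, C) = g
Function('y')(D) = D
Function('K')(V) = Mul(-1, V) (Function('K')(V) = Add(Mul(-2, V), V) = Mul(-1, V))
Add(Mul(-1939, Pow(Function('B')(Function('K')(Function('y')(-2))), -1)), Mul(-2481, Pow(-3381, -1))) = Add(Mul(-1939, Pow(Add(-24, Mul(-1, Mul(-1, -2))), -1)), Mul(-2481, Pow(-3381, -1))) = Add(Mul(-1939, Pow(Add(-24, Mul(-1, 2)), -1)), Mul(-2481, Rational(-1, 3381))) = Add(Mul(-1939, Pow(Add(-24, -2), -1)), Rational(827, 1127)) = Add(Mul(-1939, Pow(-26, -1)), Rational(827, 1127)) = Add(Mul(-1939, Rational(-1, 26)), Rational(827, 1127)) = Add(Rational(1939, 26), Rational(827, 1127)) = Rational(2206755, 29302)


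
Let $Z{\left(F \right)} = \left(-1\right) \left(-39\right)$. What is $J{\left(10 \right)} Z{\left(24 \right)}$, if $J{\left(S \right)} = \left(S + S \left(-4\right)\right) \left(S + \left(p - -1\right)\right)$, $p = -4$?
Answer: $-8190$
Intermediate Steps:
$Z{\left(F \right)} = 39$
$J{\left(S \right)} = - 3 S \left(-3 + S\right)$ ($J{\left(S \right)} = \left(S + S \left(-4\right)\right) \left(S - 3\right) = \left(S - 4 S\right) \left(S + \left(-4 + 1\right)\right) = - 3 S \left(S - 3\right) = - 3 S \left(-3 + S\right)$)
$J{\left(10 \right)} Z{\left(24 \right)} = 3 \cdot 10 \left(3 - 10\right) 39 = 3 \cdot 10 \left(-7\right) 39 = \left(-210\right) 39 = -8190$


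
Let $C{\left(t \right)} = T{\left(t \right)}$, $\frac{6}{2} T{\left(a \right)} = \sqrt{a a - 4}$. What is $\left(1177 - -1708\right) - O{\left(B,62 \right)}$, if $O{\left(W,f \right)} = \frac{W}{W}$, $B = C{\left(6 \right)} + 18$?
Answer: $2884$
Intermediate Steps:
$T{\left(a \right)} = \frac{\sqrt{-4 + a^{2}}}{3}$ ($T{\left(a \right)} = \frac{\sqrt{a a - 4}}{3} = \frac{\sqrt{a^{2} - 4}}{3} = \frac{\sqrt{-4 + a^{2}}}{3}$)
$C{\left(t \right)} = \frac{\sqrt{-4 + t^{2}}}{3}$
$B = 18 + \frac{4 \sqrt{2}}{3}$ ($B = \frac{\sqrt{-4 + 6^{2}}}{3} + 18 = \frac{\sqrt{-4 + 36}}{3} + 18 = \frac{\sqrt{32}}{3} + 18 = \frac{4 \sqrt{2}}{3} + 18 = 18 + \frac{4 \sqrt{2}}{3} \approx 19.886$)
$O{\left(W,f \right)} = 1$
$\left(1177 - -1708\right) - O{\left(B,62 \right)} = \left(1177 - -1708\right) - 1 = \left(1177 + 1708\right) - 1 = 2885 - 1 = 2884$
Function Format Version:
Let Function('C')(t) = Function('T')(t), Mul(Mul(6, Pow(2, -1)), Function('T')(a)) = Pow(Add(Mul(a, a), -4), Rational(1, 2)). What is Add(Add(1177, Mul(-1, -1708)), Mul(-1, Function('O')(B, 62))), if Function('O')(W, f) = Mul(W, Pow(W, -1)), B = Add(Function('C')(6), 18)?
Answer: 2884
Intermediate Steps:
Function('T')(a) = Mul(Rational(1, 3), Pow(Add(-4, Pow(a, 2)), Rational(1, 2))) (Function('T')(a) = Mul(Rational(1, 3), Pow(Add(Mul(a, a), -4), Rational(1, 2))) = Mul(Rational(1, 3), Pow(Add(Pow(a, 2), -4), Rational(1, 2))) = Mul(Rational(1, 3), Pow(Add(-4, Pow(a, 2)), Rational(1, 2))))
Function('C')(t) = Mul(Rational(1, 3), Pow(Add(-4, Pow(t, 2)), Rational(1, 2)))
B = Add(18, Mul(Rational(4, 3), Pow(2, Rational(1, 2)))) (B = Add(Mul(Rational(1, 3), Pow(Add(-4, Pow(6, 2)), Rational(1, 2))), 18) = Add(Mul(Rational(1, 3), Pow(Add(-4, 36), Rational(1, 2))), 18) = Add(Mul(Rational(1, 3), Pow(32, Rational(1, 2))), 18) = Add(Mul(Rational(1, 3), Mul(4, Pow(2, Rational(1, 2)))), 18) = Add(Mul(Rational(4, 3), Pow(2, Rational(1, 2))), 18) = Add(18, Mul(Rational(4, 3), Pow(2, Rational(1, 2)))) ≈ 19.886)
Function('O')(W, f) = 1
Add(Add(1177, Mul(-1, -1708)), Mul(-1, Function('O')(B, 62))) = Add(Add(1177, Mul(-1, -1708)), Mul(-1, 1)) = Add(Add(1177, 1708), -1) = Add(2885, -1) = 2884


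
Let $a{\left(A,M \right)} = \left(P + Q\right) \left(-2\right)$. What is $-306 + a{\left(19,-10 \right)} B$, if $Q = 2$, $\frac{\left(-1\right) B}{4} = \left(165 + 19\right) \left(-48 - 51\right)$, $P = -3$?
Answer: $145422$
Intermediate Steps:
$B = 72864$ ($B = - 4 \left(165 + 19\right) \left(-48 - 51\right) = - 4 \cdot 184 \left(-99\right) = \left(-4\right) \left(-18216\right) = 72864$)
$a{\left(A,M \right)} = 2$ ($a{\left(A,M \right)} = \left(-3 + 2\right) \left(-2\right) = \left(-1\right) \left(-2\right) = 2$)
$-306 + a{\left(19,-10 \right)} B = -306 + 2 \cdot 72864 = -306 + 145728 = 145422$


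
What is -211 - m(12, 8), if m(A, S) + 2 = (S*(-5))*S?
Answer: 111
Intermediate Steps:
m(A, S) = -2 - 5*S**2 (m(A, S) = -2 + (S*(-5))*S = -2 + (-5*S)*S = -2 - 5*S**2)
-211 - m(12, 8) = -211 - (-2 - 5*8**2) = -211 - (-2 - 5*64) = -211 - (-2 - 320) = -211 - 1*(-322) = -211 + 322 = 111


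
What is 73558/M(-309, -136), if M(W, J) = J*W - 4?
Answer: 36779/21010 ≈ 1.7505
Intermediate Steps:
M(W, J) = -4 + J*W
73558/M(-309, -136) = 73558/(-4 - 136*(-309)) = 73558/(-4 + 42024) = 73558/42020 = 73558*(1/42020) = 36779/21010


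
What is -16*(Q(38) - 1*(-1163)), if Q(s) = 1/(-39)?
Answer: -725696/39 ≈ -18608.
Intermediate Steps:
Q(s) = -1/39
-16*(Q(38) - 1*(-1163)) = -16*(-1/39 - 1*(-1163)) = -16*(-1/39 + 1163) = -16*45356/39 = -725696/39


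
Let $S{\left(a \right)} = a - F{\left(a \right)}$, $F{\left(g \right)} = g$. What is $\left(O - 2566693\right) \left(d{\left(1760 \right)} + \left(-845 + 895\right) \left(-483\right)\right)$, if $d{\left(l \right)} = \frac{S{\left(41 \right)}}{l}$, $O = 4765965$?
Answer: $-53112418800$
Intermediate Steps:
$S{\left(a \right)} = 0$ ($S{\left(a \right)} = a - a = 0$)
$d{\left(l \right)} = 0$ ($d{\left(l \right)} = \frac{0}{l} = 0$)
$\left(O - 2566693\right) \left(d{\left(1760 \right)} + \left(-845 + 895\right) \left(-483\right)\right) = \left(4765965 - 2566693\right) \left(0 + \left(-845 + 895\right) \left(-483\right)\right) = 2199272 \left(0 + 50 \left(-483\right)\right) = 2199272 \left(0 - 24150\right) = 2199272 \left(-24150\right) = -53112418800$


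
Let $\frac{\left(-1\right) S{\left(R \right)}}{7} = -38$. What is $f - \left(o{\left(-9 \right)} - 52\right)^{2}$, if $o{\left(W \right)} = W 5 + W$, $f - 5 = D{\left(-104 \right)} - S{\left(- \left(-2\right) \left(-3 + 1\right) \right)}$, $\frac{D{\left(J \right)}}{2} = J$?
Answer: $-11705$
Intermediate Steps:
$D{\left(J \right)} = 2 J$
$S{\left(R \right)} = 266$ ($S{\left(R \right)} = \left(-7\right) \left(-38\right) = 266$)
$f = -469$ ($f = 5 + \left(2 \left(-104\right) - 266\right) = 5 - 474 = -469$)
$o{\left(W \right)} = 6 W$ ($o{\left(W \right)} = 5 W + W = 6 W$)
$f - \left(o{\left(-9 \right)} - 52\right)^{2} = -469 - \left(6 \left(-9\right) - 52\right)^{2} = -469 - \left(-54 - 52\right)^{2} = -469 - \left(-106\right)^{2} = -469 - 11236 = -11705$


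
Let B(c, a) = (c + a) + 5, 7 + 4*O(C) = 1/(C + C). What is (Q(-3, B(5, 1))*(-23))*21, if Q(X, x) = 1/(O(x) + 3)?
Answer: -14168/37 ≈ -382.92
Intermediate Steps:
O(C) = -7/4 + 1/(8*C) (O(C) = -7/4 + 1/(4*(C + C)) = -7/4 + 1/(4*((2*C))) = -7/4 + (1/(2*C))/4 = -7/4 + 1/(8*C))
B(c, a) = 5 + a + c (B(c, a) = (a + c) + 5 = 5 + a + c)
Q(X, x) = 1/(3 + (1 - 14*x)/(8*x)) (Q(X, x) = 1/((1 - 14*x)/(8*x) + 3) = 1/(3 + (1 - 14*x)/(8*x)))
(Q(-3, B(5, 1))*(-23))*21 = ((8*(5 + 1 + 5)/(1 + 10*(5 + 1 + 5)))*(-23))*21 = ((8*11/(1 + 10*11))*(-23))*21 = ((8*11/(1 + 110))*(-23))*21 = ((8*11/111)*(-23))*21 = ((8*11*(1/111))*(-23))*21 = ((88/111)*(-23))*21 = -2024/111*21 = -14168/37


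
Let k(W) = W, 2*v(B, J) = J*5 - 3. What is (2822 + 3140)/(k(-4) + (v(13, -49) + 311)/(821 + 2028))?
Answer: -1544158/1019 ≈ -1515.4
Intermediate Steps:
v(B, J) = -3/2 + 5*J/2 (v(B, J) = (J*5 - 3)/2 = (5*J - 3)/2 = (-3 + 5*J)/2 = -3/2 + 5*J/2)
(2822 + 3140)/(k(-4) + (v(13, -49) + 311)/(821 + 2028)) = (2822 + 3140)/(-4 + ((-3/2 + (5/2)*(-49)) + 311)/(821 + 2028)) = 5962/(-4 + ((-3/2 - 245/2) + 311)/2849) = 5962/(-4 + (-124 + 311)*(1/2849)) = 5962/(-4 + 187*(1/2849)) = 5962/(-4 + 17/259) = 5962/(-1019/259) = 5962*(-259/1019) = -1544158/1019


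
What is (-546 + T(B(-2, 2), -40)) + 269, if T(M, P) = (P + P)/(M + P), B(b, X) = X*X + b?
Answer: -5223/19 ≈ -274.89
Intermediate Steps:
B(b, X) = b + X**2 (B(b, X) = X**2 + b = b + X**2)
T(M, P) = 2*P/(M + P) (T(M, P) = (2*P)/(M + P) = 2*P/(M + P))
(-546 + T(B(-2, 2), -40)) + 269 = (-546 + 2*(-40)/((-2 + 2**2) - 40)) + 269 = (-546 + 2*(-40)/((-2 + 4) - 40)) + 269 = (-546 + 2*(-40)/(2 - 40)) + 269 = (-546 + 2*(-40)/(-38)) + 269 = (-546 + 2*(-40)*(-1/38)) + 269 = (-546 + 40/19) + 269 = -10334/19 + 269 = -5223/19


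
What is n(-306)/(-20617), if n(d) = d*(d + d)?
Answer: -187272/20617 ≈ -9.0834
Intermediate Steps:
n(d) = 2*d**2 (n(d) = d*(2*d) = 2*d**2)
n(-306)/(-20617) = (2*(-306)**2)/(-20617) = (2*93636)*(-1/20617) = 187272*(-1/20617) = -187272/20617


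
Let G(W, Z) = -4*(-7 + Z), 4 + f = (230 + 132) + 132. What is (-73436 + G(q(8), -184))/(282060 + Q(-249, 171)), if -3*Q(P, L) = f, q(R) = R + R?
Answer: -109008/422845 ≈ -0.25780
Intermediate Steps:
q(R) = 2*R
f = 490 (f = -4 + ((230 + 132) + 132) = -4 + (362 + 132) = -4 + 494 = 490)
G(W, Z) = 28 - 4*Z
Q(P, L) = -490/3 (Q(P, L) = -⅓*490 = -490/3)
(-73436 + G(q(8), -184))/(282060 + Q(-249, 171)) = (-73436 + (28 - 4*(-184)))/(282060 - 490/3) = (-73436 + (28 + 736))/(845690/3) = (-73436 + 764)*(3/845690) = -72672*3/845690 = -109008/422845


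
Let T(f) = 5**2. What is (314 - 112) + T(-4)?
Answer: 227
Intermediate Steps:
T(f) = 25
(314 - 112) + T(-4) = (314 - 112) + 25 = 202 + 25 = 227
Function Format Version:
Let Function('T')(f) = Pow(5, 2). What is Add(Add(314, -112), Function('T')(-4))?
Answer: 227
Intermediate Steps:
Function('T')(f) = 25
Add(Add(314, -112), Function('T')(-4)) = Add(Add(314, -112), 25) = Add(202, 25) = 227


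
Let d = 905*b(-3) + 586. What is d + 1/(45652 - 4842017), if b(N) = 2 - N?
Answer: 24514221514/4796365 ≈ 5111.0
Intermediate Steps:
d = 5111 (d = 905*(2 - 1*(-3)) + 586 = 905*(2 + 3) + 586 = 905*5 + 586 = 4525 + 586 = 5111)
d + 1/(45652 - 4842017) = 5111 + 1/(45652 - 4842017) = 5111 + 1/(-4796365) = 5111 - 1/4796365 = 24514221514/4796365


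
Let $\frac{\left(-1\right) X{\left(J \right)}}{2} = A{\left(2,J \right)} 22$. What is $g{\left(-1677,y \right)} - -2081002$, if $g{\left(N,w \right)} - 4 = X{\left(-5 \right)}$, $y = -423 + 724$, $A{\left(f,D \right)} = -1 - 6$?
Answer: $2081314$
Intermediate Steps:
$A{\left(f,D \right)} = -7$ ($A{\left(f,D \right)} = -1 - 6 = -7$)
$X{\left(J \right)} = 308$ ($X{\left(J \right)} = - 2 \left(\left(-7\right) 22\right) = \left(-2\right) \left(-154\right) = 308$)
$y = 301$
$g{\left(N,w \right)} = 312$ ($g{\left(N,w \right)} = 4 + 308 = 312$)
$g{\left(-1677,y \right)} - -2081002 = 312 - -2081002 = 312 + 2081002 = 2081314$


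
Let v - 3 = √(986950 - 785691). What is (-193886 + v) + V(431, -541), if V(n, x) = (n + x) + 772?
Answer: -193221 + √201259 ≈ -1.9277e+5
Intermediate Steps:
V(n, x) = 772 + n + x
v = 3 + √201259 (v = 3 + √(986950 - 785691) = 3 + √201259 ≈ 451.62)
(-193886 + v) + V(431, -541) = (-193886 + (3 + √201259)) + (772 + 431 - 541) = (-193883 + √201259) + 662 = -193221 + √201259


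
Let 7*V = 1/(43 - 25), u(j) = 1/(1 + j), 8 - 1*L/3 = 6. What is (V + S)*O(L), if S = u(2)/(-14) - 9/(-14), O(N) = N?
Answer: 79/21 ≈ 3.7619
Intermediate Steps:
L = 6 (L = 24 - 3*6 = 24 - 18 = 6)
S = 13/21 (S = 1/((1 + 2)*(-14)) - 9/(-14) = -1/14/3 - 9*(-1/14) = (1/3)*(-1/14) + 9/14 = -1/42 + 9/14 = 13/21 ≈ 0.61905)
V = 1/126 (V = 1/(7*(43 - 25)) = (1/7)/18 = (1/7)*(1/18) = 1/126 ≈ 0.0079365)
(V + S)*O(L) = (1/126 + 13/21)*6 = (79/126)*6 = 79/21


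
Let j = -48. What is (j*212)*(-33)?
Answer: 335808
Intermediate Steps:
(j*212)*(-33) = -48*212*(-33) = -10176*(-33) = 335808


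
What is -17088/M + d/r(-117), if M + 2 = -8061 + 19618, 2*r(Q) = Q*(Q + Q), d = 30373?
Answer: 117042383/158176395 ≈ 0.73995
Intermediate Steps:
r(Q) = Q**2 (r(Q) = (Q*(Q + Q))/2 = (Q*(2*Q))/2 = (2*Q**2)/2 = Q**2)
M = 11555 (M = -2 + (-8061 + 19618) = -2 + 11557 = 11555)
-17088/M + d/r(-117) = -17088/11555 + 30373/((-117)**2) = -17088*1/11555 + 30373/13689 = -17088/11555 + 30373*(1/13689) = -17088/11555 + 30373/13689 = 117042383/158176395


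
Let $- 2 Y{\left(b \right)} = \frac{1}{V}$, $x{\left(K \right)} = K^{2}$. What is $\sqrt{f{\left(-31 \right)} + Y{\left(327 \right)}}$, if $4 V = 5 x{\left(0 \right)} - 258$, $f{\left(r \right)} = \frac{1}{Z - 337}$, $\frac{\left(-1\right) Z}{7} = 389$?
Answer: $\frac{\sqrt{3570935}}{21930} \approx 0.086169$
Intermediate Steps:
$Z = -2723$ ($Z = \left(-7\right) 389 = -2723$)
$f{\left(r \right)} = - \frac{1}{3060}$ ($f{\left(r \right)} = \frac{1}{-2723 - 337} = \frac{1}{-3060} = - \frac{1}{3060}$)
$V = - \frac{129}{2}$ ($V = \frac{5 \cdot 0^{2} - 258}{4} = \frac{5 \cdot 0 - 258}{4} = \frac{0 - 258}{4} = \frac{1}{4} \left(-258\right) = - \frac{129}{2} \approx -64.5$)
$Y{\left(b \right)} = \frac{1}{129}$ ($Y{\left(b \right)} = - \frac{1}{2 \left(- \frac{129}{2}\right)} = \left(- \frac{1}{2}\right) \left(- \frac{2}{129}\right) = \frac{1}{129}$)
$\sqrt{f{\left(-31 \right)} + Y{\left(327 \right)}} = \sqrt{- \frac{1}{3060} + \frac{1}{129}} = \sqrt{\frac{977}{131580}} = \frac{\sqrt{3570935}}{21930}$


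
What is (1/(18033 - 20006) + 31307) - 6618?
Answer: 48711396/1973 ≈ 24689.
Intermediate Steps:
(1/(18033 - 20006) + 31307) - 6618 = (1/(-1973) + 31307) - 6618 = (-1/1973 + 31307) - 6618 = 61768710/1973 - 6618 = 48711396/1973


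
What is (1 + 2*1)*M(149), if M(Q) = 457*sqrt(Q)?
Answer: 1371*sqrt(149) ≈ 16735.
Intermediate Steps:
(1 + 2*1)*M(149) = (1 + 2*1)*(457*sqrt(149)) = (1 + 2)*(457*sqrt(149)) = 3*(457*sqrt(149)) = 1371*sqrt(149)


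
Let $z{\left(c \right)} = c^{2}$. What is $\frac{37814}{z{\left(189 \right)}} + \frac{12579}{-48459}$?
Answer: $\frac{65861627}{82428759} \approx 0.79901$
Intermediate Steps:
$\frac{37814}{z{\left(189 \right)}} + \frac{12579}{-48459} = \frac{37814}{189^{2}} + \frac{12579}{-48459} = \frac{37814}{35721} + 12579 \left(- \frac{1}{48459}\right) = 37814 \cdot \frac{1}{35721} - \frac{4193}{16153} = \frac{5402}{5103} - \frac{4193}{16153} = \frac{65861627}{82428759}$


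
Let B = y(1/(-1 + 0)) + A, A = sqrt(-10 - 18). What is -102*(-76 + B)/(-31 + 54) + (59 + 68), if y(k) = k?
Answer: 10775/23 - 204*I*sqrt(7)/23 ≈ 468.48 - 23.467*I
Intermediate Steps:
A = 2*I*sqrt(7) (A = sqrt(-28) = 2*I*sqrt(7) ≈ 5.2915*I)
B = -1 + 2*I*sqrt(7) (B = 1/(-1 + 0) + 2*I*sqrt(7) = 1/(-1) + 2*I*sqrt(7) = -1 + 2*I*sqrt(7) ≈ -1.0 + 5.2915*I)
-102*(-76 + B)/(-31 + 54) + (59 + 68) = -102*(-76 + (-1 + 2*I*sqrt(7)))/(-31 + 54) + (59 + 68) = -102*(-77 + 2*I*sqrt(7))/23 + 127 = -102*(-77/23 + 2*I*sqrt(7)/23) + 127 = (7854/23 - 204*I*sqrt(7)/23) + 127 = 10775/23 - 204*I*sqrt(7)/23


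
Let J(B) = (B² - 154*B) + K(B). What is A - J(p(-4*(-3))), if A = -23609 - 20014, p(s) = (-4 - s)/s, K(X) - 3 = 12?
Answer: -394606/9 ≈ -43845.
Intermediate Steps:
K(X) = 15 (K(X) = 3 + 12 = 15)
p(s) = (-4 - s)/s
J(B) = 15 + B² - 154*B (J(B) = (B² - 154*B) + 15 = 15 + B² - 154*B)
A = -43623
A - J(p(-4*(-3))) = -43623 - (15 + ((-4 - (-4)*(-3))/((-4*(-3))))² - 154*(-4 - (-4)*(-3))/((-4*(-3)))) = -43623 - (15 + ((-4 - 1*12)/12)² - 154*(-4 - 1*12)/12) = -43623 - (15 + ((-4 - 12)/12)² - 77*(-4 - 12)/6) = -43623 - (15 + ((1/12)*(-16))² - 77*(-16)/6) = -43623 - (15 + (-4/3)² - 154*(-4/3)) = -43623 - (15 + 16/9 + 616/3) = -43623 - 1*1999/9 = -43623 - 1999/9 = -394606/9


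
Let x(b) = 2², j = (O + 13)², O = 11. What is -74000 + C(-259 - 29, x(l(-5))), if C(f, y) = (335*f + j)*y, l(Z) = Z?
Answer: -457616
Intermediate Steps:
j = 576 (j = (11 + 13)² = 24² = 576)
x(b) = 4
C(f, y) = y*(576 + 335*f) (C(f, y) = (335*f + 576)*y = (576 + 335*f)*y = y*(576 + 335*f))
-74000 + C(-259 - 29, x(l(-5))) = -74000 + 4*(576 + 335*(-259 - 29)) = -74000 + 4*(576 + 335*(-288)) = -74000 + 4*(576 - 96480) = -74000 + 4*(-95904) = -74000 - 383616 = -457616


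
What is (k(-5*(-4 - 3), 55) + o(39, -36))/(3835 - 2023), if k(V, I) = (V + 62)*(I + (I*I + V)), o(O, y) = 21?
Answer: 75544/453 ≈ 166.76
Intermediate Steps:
k(V, I) = (62 + V)*(I + V + I²) (k(V, I) = (62 + V)*(I + (I² + V)) = (62 + V)*(I + (V + I²)) = (62 + V)*(I + V + I²))
(k(-5*(-4 - 3), 55) + o(39, -36))/(3835 - 2023) = (((-5*(-4 - 3))² + 62*55 + 62*(-5*(-4 - 3)) + 62*55² + 55*(-5*(-4 - 3)) - 5*(-4 - 3)*55²) + 21)/(3835 - 2023) = (((-5*(-7))² + 3410 + 62*(-5*(-7)) + 62*3025 + 55*(-5*(-7)) - 5*(-7)*3025) + 21)/1812 = ((35² + 3410 + 62*35 + 187550 + 55*35 + 35*3025) + 21)*(1/1812) = ((1225 + 3410 + 2170 + 187550 + 1925 + 105875) + 21)*(1/1812) = (302155 + 21)*(1/1812) = 302176*(1/1812) = 75544/453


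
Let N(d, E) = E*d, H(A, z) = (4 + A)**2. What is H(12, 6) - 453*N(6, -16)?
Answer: 43744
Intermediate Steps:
H(12, 6) - 453*N(6, -16) = (4 + 12)**2 - (-7248)*6 = 16**2 - 453*(-96) = 256 + 43488 = 43744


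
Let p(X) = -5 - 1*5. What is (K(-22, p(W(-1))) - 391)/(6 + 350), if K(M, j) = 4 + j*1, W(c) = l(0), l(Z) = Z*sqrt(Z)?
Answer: -397/356 ≈ -1.1152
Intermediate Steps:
l(Z) = Z**(3/2)
W(c) = 0 (W(c) = 0**(3/2) = 0)
p(X) = -10 (p(X) = -5 - 5 = -10)
K(M, j) = 4 + j
(K(-22, p(W(-1))) - 391)/(6 + 350) = ((4 - 10) - 391)/(6 + 350) = (-6 - 391)/356 = -397*1/356 = -397/356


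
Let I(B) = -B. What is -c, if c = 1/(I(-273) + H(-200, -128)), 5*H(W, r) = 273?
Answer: -5/1638 ≈ -0.0030525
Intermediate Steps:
H(W, r) = 273/5 (H(W, r) = (1/5)*273 = 273/5)
c = 5/1638 (c = 1/(-1*(-273) + 273/5) = 1/(273 + 273/5) = 1/(1638/5) = 5/1638 ≈ 0.0030525)
-c = -1*5/1638 = -5/1638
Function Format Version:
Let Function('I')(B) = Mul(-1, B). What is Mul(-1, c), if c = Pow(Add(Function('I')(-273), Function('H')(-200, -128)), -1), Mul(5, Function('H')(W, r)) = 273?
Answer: Rational(-5, 1638) ≈ -0.0030525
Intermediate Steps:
Function('H')(W, r) = Rational(273, 5) (Function('H')(W, r) = Mul(Rational(1, 5), 273) = Rational(273, 5))
c = Rational(5, 1638) (c = Pow(Add(Mul(-1, -273), Rational(273, 5)), -1) = Pow(Add(273, Rational(273, 5)), -1) = Pow(Rational(1638, 5), -1) = Rational(5, 1638) ≈ 0.0030525)
Mul(-1, c) = Mul(-1, Rational(5, 1638)) = Rational(-5, 1638)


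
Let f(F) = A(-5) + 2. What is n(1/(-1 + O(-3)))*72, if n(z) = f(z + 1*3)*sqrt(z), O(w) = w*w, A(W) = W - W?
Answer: 36*sqrt(2) ≈ 50.912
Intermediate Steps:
A(W) = 0
O(w) = w**2
f(F) = 2 (f(F) = 0 + 2 = 2)
n(z) = 2*sqrt(z)
n(1/(-1 + O(-3)))*72 = (2*sqrt(1/(-1 + (-3)**2)))*72 = (2*sqrt(1/(-1 + 9)))*72 = (2*sqrt(1/8))*72 = (2*(sqrt(2)/4))*72 = (sqrt(2)/2)*72 = 36*sqrt(2)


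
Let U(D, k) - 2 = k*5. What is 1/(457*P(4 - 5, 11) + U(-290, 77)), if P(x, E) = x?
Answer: -1/70 ≈ -0.014286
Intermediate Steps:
U(D, k) = 2 + 5*k (U(D, k) = 2 + k*5 = 2 + 5*k)
1/(457*P(4 - 5, 11) + U(-290, 77)) = 1/(457*(4 - 5) + (2 + 5*77)) = 1/(457*(-1) + (2 + 385)) = 1/(-457 + 387) = 1/(-70) = -1/70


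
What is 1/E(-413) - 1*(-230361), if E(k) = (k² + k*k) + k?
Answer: 78489751726/340725 ≈ 2.3036e+5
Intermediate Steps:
E(k) = k + 2*k² (E(k) = (k² + k²) + k = 2*k² + k = k + 2*k²)
1/E(-413) - 1*(-230361) = 1/(-413*(1 + 2*(-413))) - 1*(-230361) = 1/(-413*(1 - 826)) + 230361 = 1/(-413*(-825)) + 230361 = 1/340725 + 230361 = 78489751726/340725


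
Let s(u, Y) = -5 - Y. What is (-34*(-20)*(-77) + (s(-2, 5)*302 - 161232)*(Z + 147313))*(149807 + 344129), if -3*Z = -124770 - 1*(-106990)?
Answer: -37297068965366848/3 ≈ -1.2432e+16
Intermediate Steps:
Z = 17780/3 (Z = -(-124770 - 1*(-106990))/3 = -(-124770 + 106990)/3 = -1/3*(-17780) = 17780/3 ≈ 5926.7)
(-34*(-20)*(-77) + (s(-2, 5)*302 - 161232)*(Z + 147313))*(149807 + 344129) = (-34*(-20)*(-77) + ((-5 - 1*5)*302 - 161232)*(17780/3 + 147313))*(149807 + 344129) = (680*(-77) + ((-5 - 5)*302 - 161232)*(459719/3))*493936 = (-52360 + (-10*302 - 161232)*(459719/3))*493936 = (-52360 + (-3020 - 161232)*(459719/3))*493936 = (-52360 - 164252*459719/3)*493936 = (-52360 - 75509765188/3)*493936 = -75509922268/3*493936 = -37297068965366848/3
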